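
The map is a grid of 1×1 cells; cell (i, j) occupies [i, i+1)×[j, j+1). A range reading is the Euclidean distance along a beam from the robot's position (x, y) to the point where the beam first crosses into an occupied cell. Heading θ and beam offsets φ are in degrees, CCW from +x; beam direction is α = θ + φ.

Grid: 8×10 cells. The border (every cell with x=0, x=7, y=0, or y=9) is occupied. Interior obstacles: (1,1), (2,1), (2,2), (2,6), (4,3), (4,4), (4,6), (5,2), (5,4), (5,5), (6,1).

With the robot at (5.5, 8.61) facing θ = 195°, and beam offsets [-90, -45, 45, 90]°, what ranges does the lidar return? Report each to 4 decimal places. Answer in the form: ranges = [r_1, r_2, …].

beam 1: φ=-90°, α=105°
  direction (-0.2588, 0.9659); cell (5,8); t to first gridline: x 1.9319, y 0.4038 (then +3.8637 / +1.0353)
    (5,9) via y @ 0.4038  # hit
  → r_1 = 0.4038
beam 2: φ=-45°, α=150°
  direction (-0.8660, 0.5000); cell (5,8); t to first gridline: x 0.5774, y 0.7800 (then +1.1547 / +2.0000)
    (4,8) via x @ 0.5774
    (4,9) via y @ 0.7800  # hit
  → r_2 = 0.7800
beam 3: φ=45°, α=240°
  direction (-0.5000, -0.8660); cell (5,8); t to first gridline: x 1.0000, y 0.7044 (then +2.0000 / +1.1547)
    (5,7) via y @ 0.7044
    (4,7) via x @ 1.0000
    (4,6) via y @ 1.8591  # hit
  → r_3 = 1.8591
beam 4: φ=90°, α=285°
  direction (0.2588, -0.9659); cell (5,8); t to first gridline: x 1.9319, y 0.6315 (then +3.8637 / +1.0353)
    (5,7) via y @ 0.6315
    (5,6) via y @ 1.6668
    (6,6) via x @ 1.9319
    (6,5) via y @ 2.7021
    (6,4) via y @ 3.7373
    (6,3) via y @ 4.7726
    (7,3) via x @ 5.7956  # hit
  → r_4 = 5.7956

ranges = [0.4038, 0.7800, 1.8591, 5.7956]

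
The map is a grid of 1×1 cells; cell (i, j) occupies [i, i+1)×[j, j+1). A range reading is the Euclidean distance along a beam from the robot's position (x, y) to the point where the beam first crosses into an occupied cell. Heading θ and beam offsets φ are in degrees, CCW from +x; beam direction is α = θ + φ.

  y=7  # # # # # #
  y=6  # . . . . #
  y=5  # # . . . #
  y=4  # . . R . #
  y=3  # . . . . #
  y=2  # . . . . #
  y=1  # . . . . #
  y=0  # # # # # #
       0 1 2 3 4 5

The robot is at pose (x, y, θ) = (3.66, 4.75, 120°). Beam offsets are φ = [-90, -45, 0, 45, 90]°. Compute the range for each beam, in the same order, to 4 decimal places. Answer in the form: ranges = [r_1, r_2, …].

ranges = [1.5473, 2.3294, 2.5981, 1.7186, 3.0715]

beam 1: φ=-90°, α=30°
  d=(0.8660,0.5000)  start (3,4)  tX=0.3926 tY=0.5000  stride 1/|dx|=1.1547 1/|dy|=2.0000
    cross x-line → (4,4), t=0.3926
    cross y-line → (4,5), t=0.5000
    cross x-line → (5,5), t=1.5473 (wall)
  → r_1 = 1.5473
beam 2: φ=-45°, α=75°
  d=(0.2588,0.9659)  start (3,4)  tX=1.3137 tY=0.2588  stride 1/|dx|=3.8637 1/|dy|=1.0353
    cross y-line → (3,5), t=0.2588
    cross y-line → (3,6), t=1.2941
    cross x-line → (4,6), t=1.3137
    cross y-line → (4,7), t=2.3294 (wall)
  → r_2 = 2.3294
beam 3: φ=0°, α=120°
  d=(-0.5000,0.8660)  start (3,4)  tX=1.3200 tY=0.2887  stride 1/|dx|=2.0000 1/|dy|=1.1547
    cross y-line → (3,5), t=0.2887
    cross x-line → (2,5), t=1.3200
    cross y-line → (2,6), t=1.4434
    cross y-line → (2,7), t=2.5981 (wall)
  → r_3 = 2.5981
beam 4: φ=45°, α=165°
  d=(-0.9659,0.2588)  start (3,4)  tX=0.6833 tY=0.9659  stride 1/|dx|=1.0353 1/|dy|=3.8637
    cross x-line → (2,4), t=0.6833
    cross y-line → (2,5), t=0.9659
    cross x-line → (1,5), t=1.7186 (wall)
  → r_4 = 1.7186
beam 5: φ=90°, α=210°
  d=(-0.8660,-0.5000)  start (3,4)  tX=0.7621 tY=1.5000  stride 1/|dx|=1.1547 1/|dy|=2.0000
    cross x-line → (2,4), t=0.7621
    cross y-line → (2,3), t=1.5000
    cross x-line → (1,3), t=1.9168
    cross x-line → (0,3), t=3.0715 (wall)
  → r_5 = 3.0715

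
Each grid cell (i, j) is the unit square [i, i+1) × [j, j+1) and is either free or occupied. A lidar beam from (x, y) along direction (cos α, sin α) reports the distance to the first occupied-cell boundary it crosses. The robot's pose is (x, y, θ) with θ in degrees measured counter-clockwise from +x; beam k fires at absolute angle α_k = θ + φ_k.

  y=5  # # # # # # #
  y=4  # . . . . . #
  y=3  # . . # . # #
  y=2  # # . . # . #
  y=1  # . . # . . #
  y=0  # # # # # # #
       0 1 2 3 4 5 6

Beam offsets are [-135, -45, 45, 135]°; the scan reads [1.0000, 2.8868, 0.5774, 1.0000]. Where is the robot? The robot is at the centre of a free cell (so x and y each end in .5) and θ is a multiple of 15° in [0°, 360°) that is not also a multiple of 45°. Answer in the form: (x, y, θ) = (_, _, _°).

The pose lattice has 15·16 = 240 candidates. Test each by forward raycasting.
  (5.5, 1.5, 105°): beam 1 = 0.5774 ≠ 1.0000 ✗
  (2.5, 1.5, 75°): beam 1 = 0.5774 ≠ 1.0000 ✗
  (4.5, 4.5, 240°): beam 1 = 0.5176 ≠ 1.0000 ✗
  (4.5, 1.5, 345°): beam 1 = 0.5774 ≠ 1.0000 ✗
  …
  (2.5, 2.5, 165°): r_1=1.0000, r_2=2.8868, r_3=0.5774, r_4=1.0000 — all match ✓
No second candidate reproduces the full scan.

(x, y, θ) = (2.5, 2.5, 165°)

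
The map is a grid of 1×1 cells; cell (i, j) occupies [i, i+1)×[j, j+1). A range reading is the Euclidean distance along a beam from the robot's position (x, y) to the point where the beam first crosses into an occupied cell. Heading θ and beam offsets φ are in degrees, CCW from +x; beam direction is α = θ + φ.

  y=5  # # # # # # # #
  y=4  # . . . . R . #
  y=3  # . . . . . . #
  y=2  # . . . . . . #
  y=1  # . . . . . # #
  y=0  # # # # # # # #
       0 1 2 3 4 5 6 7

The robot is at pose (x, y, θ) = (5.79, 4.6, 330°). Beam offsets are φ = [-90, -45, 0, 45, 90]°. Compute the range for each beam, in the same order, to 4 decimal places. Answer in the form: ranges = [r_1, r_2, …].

beam 1: φ=-90°, α=240°
  cosα=-0.5000 sinα=-0.8660 | (5,4) | tMaxX 1.5800 tMaxY 0.6928 | tΔX 2.0000 tΔY 1.1547
    t=0.6928 [y] (5,3)
    t=1.5800 [x] (4,3)
    t=1.8475 [y] (4,2)
    t=3.0022 [y] (4,1)
    t=3.5800 [x] (3,1)
    t=4.1569 [y] (3,0) — stop
  → r_1 = 4.1569
beam 2: φ=-45°, α=285°
  cosα=0.2588 sinα=-0.9659 | (5,4) | tMaxX 0.8114 tMaxY 0.6212 | tΔX 3.8637 tΔY 1.0353
    t=0.6212 [y] (5,3)
    t=0.8114 [x] (6,3)
    t=1.6564 [y] (6,2)
    t=2.6917 [y] (6,1) — stop
  → r_2 = 2.6917
beam 3: φ=0°, α=330°
  cosα=0.8660 sinα=-0.5000 | (5,4) | tMaxX 0.2425 tMaxY 1.2000 | tΔX 1.1547 tΔY 2.0000
    t=0.2425 [x] (6,4)
    t=1.2000 [y] (6,3)
    t=1.3972 [x] (7,3) — stop
  → r_3 = 1.3972
beam 4: φ=45°, α=15°
  cosα=0.9659 sinα=0.2588 | (5,4) | tMaxX 0.2174 tMaxY 1.5455 | tΔX 1.0353 tΔY 3.8637
    t=0.2174 [x] (6,4)
    t=1.2527 [x] (7,4) — stop
  → r_4 = 1.2527
beam 5: φ=90°, α=60°
  cosα=0.5000 sinα=0.8660 | (5,4) | tMaxX 0.4200 tMaxY 0.4619 | tΔX 2.0000 tΔY 1.1547
    t=0.4200 [x] (6,4)
    t=0.4619 [y] (6,5) — stop
  → r_5 = 0.4619

ranges = [4.1569, 2.6917, 1.3972, 1.2527, 0.4619]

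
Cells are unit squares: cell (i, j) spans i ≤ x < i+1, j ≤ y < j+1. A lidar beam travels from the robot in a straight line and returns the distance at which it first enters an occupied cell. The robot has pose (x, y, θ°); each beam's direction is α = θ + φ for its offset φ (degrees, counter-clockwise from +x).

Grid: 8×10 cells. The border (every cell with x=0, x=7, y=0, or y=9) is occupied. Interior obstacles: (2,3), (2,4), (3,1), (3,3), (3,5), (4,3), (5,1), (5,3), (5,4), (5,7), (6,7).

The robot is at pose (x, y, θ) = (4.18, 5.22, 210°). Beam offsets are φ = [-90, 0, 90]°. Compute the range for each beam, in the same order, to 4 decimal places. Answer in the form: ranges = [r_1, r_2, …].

beam 1: φ=-90°, α=120°
  cosα=-0.5000 sinα=0.8660 | (4,5) | tMaxX 0.3600 tMaxY 0.9007 | tΔX 2.0000 tΔY 1.1547
    t=0.3600 [x] (3,5) — stop
  → r_1 = 0.3600
beam 2: φ=0°, α=210°
  cosα=-0.8660 sinα=-0.5000 | (4,5) | tMaxX 0.2078 tMaxY 0.4400 | tΔX 1.1547 tΔY 2.0000
    t=0.2078 [x] (3,5) — stop
  → r_2 = 0.2078
beam 3: φ=90°, α=300°
  cosα=0.5000 sinα=-0.8660 | (4,5) | tMaxX 1.6400 tMaxY 0.2540 | tΔX 2.0000 tΔY 1.1547
    t=0.2540 [y] (4,4)
    t=1.4087 [y] (4,3) — stop
  → r_3 = 1.4087

ranges = [0.3600, 0.2078, 1.4087]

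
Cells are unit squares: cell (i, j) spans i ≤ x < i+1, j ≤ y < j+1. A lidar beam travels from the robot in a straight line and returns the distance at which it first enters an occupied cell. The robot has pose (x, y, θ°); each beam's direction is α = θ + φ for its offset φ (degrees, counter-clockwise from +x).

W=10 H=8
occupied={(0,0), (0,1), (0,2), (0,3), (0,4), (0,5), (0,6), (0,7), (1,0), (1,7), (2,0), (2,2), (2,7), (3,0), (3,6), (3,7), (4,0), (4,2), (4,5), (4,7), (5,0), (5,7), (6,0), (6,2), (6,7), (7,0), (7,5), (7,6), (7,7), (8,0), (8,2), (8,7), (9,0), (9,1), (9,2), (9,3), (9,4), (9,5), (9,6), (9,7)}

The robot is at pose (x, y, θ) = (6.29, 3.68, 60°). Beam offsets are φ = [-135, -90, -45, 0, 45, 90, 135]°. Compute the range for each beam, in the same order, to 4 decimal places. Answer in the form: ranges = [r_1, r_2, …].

ranges = [0.7040, 1.9745, 2.8056, 1.5242, 3.4371, 2.6400, 3.4061]

beam 1: φ=-135°, α=285°
  d=(0.2588,-0.9659)  start (6,3)  tX=2.7432 tY=0.7040  stride 1/|dx|=3.8637 1/|dy|=1.0353
    cross y-line → (6,2), t=0.7040 (wall)
  → r_1 = 0.7040
beam 2: φ=-90°, α=330°
  d=(0.8660,-0.5000)  start (6,3)  tX=0.8198 tY=1.3600  stride 1/|dx|=1.1547 1/|dy|=2.0000
    cross x-line → (7,3), t=0.8198
    cross y-line → (7,2), t=1.3600
    cross x-line → (8,2), t=1.9745 (wall)
  → r_2 = 1.9745
beam 3: φ=-45°, α=15°
  d=(0.9659,0.2588)  start (6,3)  tX=0.7350 tY=1.2364  stride 1/|dx|=1.0353 1/|dy|=3.8637
    cross x-line → (7,3), t=0.7350
    cross y-line → (7,4), t=1.2364
    cross x-line → (8,4), t=1.7703
    cross x-line → (9,4), t=2.8056 (wall)
  → r_3 = 2.8056
beam 4: φ=0°, α=60°
  d=(0.5000,0.8660)  start (6,3)  tX=1.4200 tY=0.3695  stride 1/|dx|=2.0000 1/|dy|=1.1547
    cross y-line → (6,4), t=0.3695
    cross x-line → (7,4), t=1.4200
    cross y-line → (7,5), t=1.5242 (wall)
  → r_4 = 1.5242
beam 5: φ=45°, α=105°
  d=(-0.2588,0.9659)  start (6,3)  tX=1.1205 tY=0.3313  stride 1/|dx|=3.8637 1/|dy|=1.0353
    cross y-line → (6,4), t=0.3313
    cross x-line → (5,4), t=1.1205
    cross y-line → (5,5), t=1.3666
    cross y-line → (5,6), t=2.4018
    cross y-line → (5,7), t=3.4371 (wall)
  → r_5 = 3.4371
beam 6: φ=90°, α=150°
  d=(-0.8660,0.5000)  start (6,3)  tX=0.3349 tY=0.6400  stride 1/|dx|=1.1547 1/|dy|=2.0000
    cross x-line → (5,3), t=0.3349
    cross y-line → (5,4), t=0.6400
    cross x-line → (4,4), t=1.4896
    cross y-line → (4,5), t=2.6400 (wall)
  → r_6 = 2.6400
beam 7: φ=135°, α=195°
  d=(-0.9659,-0.2588)  start (6,3)  tX=0.3002 tY=2.6273  stride 1/|dx|=1.0353 1/|dy|=3.8637
    cross x-line → (5,3), t=0.3002
    cross x-line → (4,3), t=1.3355
    cross x-line → (3,3), t=2.3708
    cross y-line → (3,2), t=2.6273
    cross x-line → (2,2), t=3.4061 (wall)
  → r_7 = 3.4061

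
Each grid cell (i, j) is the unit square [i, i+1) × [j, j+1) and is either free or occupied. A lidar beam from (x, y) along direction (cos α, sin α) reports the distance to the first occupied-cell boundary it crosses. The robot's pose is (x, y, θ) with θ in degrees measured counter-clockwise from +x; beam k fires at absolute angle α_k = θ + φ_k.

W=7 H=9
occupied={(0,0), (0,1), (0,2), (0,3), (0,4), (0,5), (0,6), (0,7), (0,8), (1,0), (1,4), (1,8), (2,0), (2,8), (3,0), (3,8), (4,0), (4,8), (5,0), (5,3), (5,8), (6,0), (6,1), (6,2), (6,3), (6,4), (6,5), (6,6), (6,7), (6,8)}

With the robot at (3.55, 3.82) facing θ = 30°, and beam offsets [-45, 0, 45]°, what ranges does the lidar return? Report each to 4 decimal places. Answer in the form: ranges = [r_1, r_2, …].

ranges = [1.5012, 2.8290, 4.3275]

beam 1: φ=-45°, α=345°
  cosα=0.9659 sinα=-0.2588 | (3,3) | tMaxX 0.4659 tMaxY 3.1682 | tΔX 1.0353 tΔY 3.8637
    t=0.4659 [x] (4,3)
    t=1.5012 [x] (5,3) — stop
  → r_1 = 1.5012
beam 2: φ=0°, α=30°
  cosα=0.8660 sinα=0.5000 | (3,3) | tMaxX 0.5196 tMaxY 0.3600 | tΔX 1.1547 tΔY 2.0000
    t=0.3600 [y] (3,4)
    t=0.5196 [x] (4,4)
    t=1.6743 [x] (5,4)
    t=2.3600 [y] (5,5)
    t=2.8290 [x] (6,5) — stop
  → r_2 = 2.8290
beam 3: φ=45°, α=75°
  cosα=0.2588 sinα=0.9659 | (3,3) | tMaxX 1.7387 tMaxY 0.1863 | tΔX 3.8637 tΔY 1.0353
    t=0.1863 [y] (3,4)
    t=1.2216 [y] (3,5)
    t=1.7387 [x] (4,5)
    t=2.2569 [y] (4,6)
    t=3.2922 [y] (4,7)
    t=4.3275 [y] (4,8) — stop
  → r_3 = 4.3275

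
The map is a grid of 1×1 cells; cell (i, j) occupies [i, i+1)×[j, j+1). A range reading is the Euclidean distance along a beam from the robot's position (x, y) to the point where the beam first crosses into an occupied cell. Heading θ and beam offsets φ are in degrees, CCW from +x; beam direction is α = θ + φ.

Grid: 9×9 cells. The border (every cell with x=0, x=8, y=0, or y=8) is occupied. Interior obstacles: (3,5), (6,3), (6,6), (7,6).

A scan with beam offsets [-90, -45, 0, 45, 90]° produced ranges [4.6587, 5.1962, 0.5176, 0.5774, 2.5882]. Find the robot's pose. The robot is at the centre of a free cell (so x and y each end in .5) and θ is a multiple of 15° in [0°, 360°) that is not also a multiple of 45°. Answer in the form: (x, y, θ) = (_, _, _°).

The pose lattice has 45·16 = 720 candidates. Test each by forward raycasting.
  (2.5, 2.5, 345°): beam 1 = 1.5529 ≠ 4.6587 ✗
  (1.5, 1.5, 150°): beam 1 = 4.0415 ≠ 4.6587 ✗
  (1.5, 6.5, 195°): beam 1 = 1.5529 ≠ 4.6587 ✗
  …
  (2.5, 5.5, 345°): r_1=4.6587, r_2=5.1962, r_3=0.5176, r_4=0.5774, r_5=2.5882 — all match ✓
No second candidate reproduces the full scan.

(x, y, θ) = (2.5, 5.5, 345°)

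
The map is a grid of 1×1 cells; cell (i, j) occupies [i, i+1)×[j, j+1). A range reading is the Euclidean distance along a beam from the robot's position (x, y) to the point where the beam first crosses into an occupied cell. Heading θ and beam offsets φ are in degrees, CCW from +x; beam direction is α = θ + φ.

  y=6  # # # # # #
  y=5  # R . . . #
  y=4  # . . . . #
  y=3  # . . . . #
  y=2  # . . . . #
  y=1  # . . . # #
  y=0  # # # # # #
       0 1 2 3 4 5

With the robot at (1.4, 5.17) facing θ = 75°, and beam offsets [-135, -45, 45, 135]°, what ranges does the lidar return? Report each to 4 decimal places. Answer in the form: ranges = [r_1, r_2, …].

ranges = [4.8151, 1.6600, 0.8000, 0.4619]

beam 1: φ=-135°, α=300°
  d=(0.5000,-0.8660)  start (1,5)  tX=1.2000 tY=0.1963  stride 1/|dx|=2.0000 1/|dy|=1.1547
    cross y-line → (1,4), t=0.1963
    cross x-line → (2,4), t=1.2000
    cross y-line → (2,3), t=1.3510
    cross y-line → (2,2), t=2.5057
    cross x-line → (3,2), t=3.2000
    cross y-line → (3,1), t=3.6604
    cross y-line → (3,0), t=4.8151 (wall)
  → r_1 = 4.8151
beam 2: φ=-45°, α=30°
  d=(0.8660,0.5000)  start (1,5)  tX=0.6928 tY=1.6600  stride 1/|dx|=1.1547 1/|dy|=2.0000
    cross x-line → (2,5), t=0.6928
    cross y-line → (2,6), t=1.6600 (wall)
  → r_2 = 1.6600
beam 3: φ=45°, α=120°
  d=(-0.5000,0.8660)  start (1,5)  tX=0.8000 tY=0.9584  stride 1/|dx|=2.0000 1/|dy|=1.1547
    cross x-line → (0,5), t=0.8000 (wall)
  → r_3 = 0.8000
beam 4: φ=135°, α=210°
  d=(-0.8660,-0.5000)  start (1,5)  tX=0.4619 tY=0.3400  stride 1/|dx|=1.1547 1/|dy|=2.0000
    cross y-line → (1,4), t=0.3400
    cross x-line → (0,4), t=0.4619 (wall)
  → r_4 = 0.4619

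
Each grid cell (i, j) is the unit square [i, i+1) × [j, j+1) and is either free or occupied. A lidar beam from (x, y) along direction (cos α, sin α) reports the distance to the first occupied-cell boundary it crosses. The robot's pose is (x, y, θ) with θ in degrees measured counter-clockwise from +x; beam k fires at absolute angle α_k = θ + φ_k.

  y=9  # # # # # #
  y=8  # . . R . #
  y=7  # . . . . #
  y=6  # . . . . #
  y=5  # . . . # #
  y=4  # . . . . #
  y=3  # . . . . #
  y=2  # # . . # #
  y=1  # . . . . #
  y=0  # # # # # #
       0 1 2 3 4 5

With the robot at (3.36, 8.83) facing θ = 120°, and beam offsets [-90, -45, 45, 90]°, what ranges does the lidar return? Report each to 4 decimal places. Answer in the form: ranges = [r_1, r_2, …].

ranges = [0.3400, 0.1760, 0.6568, 2.7251]

beam 1: φ=-90°, α=30°
  cosα=0.8660 sinα=0.5000 | (3,8) | tMaxX 0.7390 tMaxY 0.3400 | tΔX 1.1547 tΔY 2.0000
    t=0.3400 [y] (3,9) — stop
  → r_1 = 0.3400
beam 2: φ=-45°, α=75°
  cosα=0.2588 sinα=0.9659 | (3,8) | tMaxX 2.4728 tMaxY 0.1760 | tΔX 3.8637 tΔY 1.0353
    t=0.1760 [y] (3,9) — stop
  → r_2 = 0.1760
beam 3: φ=45°, α=165°
  cosα=-0.9659 sinα=0.2588 | (3,8) | tMaxX 0.3727 tMaxY 0.6568 | tΔX 1.0353 tΔY 3.8637
    t=0.3727 [x] (2,8)
    t=0.6568 [y] (2,9) — stop
  → r_3 = 0.6568
beam 4: φ=90°, α=210°
  cosα=-0.8660 sinα=-0.5000 | (3,8) | tMaxX 0.4157 tMaxY 1.6600 | tΔX 1.1547 tΔY 2.0000
    t=0.4157 [x] (2,8)
    t=1.5704 [x] (1,8)
    t=1.6600 [y] (1,7)
    t=2.7251 [x] (0,7) — stop
  → r_4 = 2.7251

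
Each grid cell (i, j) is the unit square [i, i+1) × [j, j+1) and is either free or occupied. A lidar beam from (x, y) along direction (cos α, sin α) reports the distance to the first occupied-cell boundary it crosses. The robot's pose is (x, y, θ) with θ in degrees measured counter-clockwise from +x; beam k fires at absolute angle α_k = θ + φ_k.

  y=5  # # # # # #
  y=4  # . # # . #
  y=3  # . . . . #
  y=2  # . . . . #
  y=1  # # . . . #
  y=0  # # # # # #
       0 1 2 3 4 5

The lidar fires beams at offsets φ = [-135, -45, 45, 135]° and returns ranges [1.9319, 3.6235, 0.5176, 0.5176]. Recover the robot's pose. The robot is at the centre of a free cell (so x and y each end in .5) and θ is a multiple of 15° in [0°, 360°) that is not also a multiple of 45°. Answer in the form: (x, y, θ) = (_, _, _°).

Candidates: 13 free-cell centres × 16 headings = 208 poses. Raycast each; keep the one whose scan matches to 4 dp.
  (3.5, 2.5, 150°): beam 1 = 1.5529 ≠ 1.9319 ✗
  (2.5, 1.5, 165°): beam 1 = 2.8868 ≠ 1.9319 ✗
  (4.5, 3.5, 120°): beam 1 = 0.5176 ≠ 1.9319 ✗
  (4.5, 2.5, 195°): beam 1 = 1.0000 ≠ 1.9319 ✗
  (4.5, 2.5, 60°): beam 1 = 1.5529 ≠ 1.9319 ✗
  …
  (4.5, 1.5, 210°): r_1=1.9319, r_2=3.6235, r_3=0.5176, r_4=0.5176 — all match ✓
Only this pose fits every beam.

(x, y, θ) = (4.5, 1.5, 210°)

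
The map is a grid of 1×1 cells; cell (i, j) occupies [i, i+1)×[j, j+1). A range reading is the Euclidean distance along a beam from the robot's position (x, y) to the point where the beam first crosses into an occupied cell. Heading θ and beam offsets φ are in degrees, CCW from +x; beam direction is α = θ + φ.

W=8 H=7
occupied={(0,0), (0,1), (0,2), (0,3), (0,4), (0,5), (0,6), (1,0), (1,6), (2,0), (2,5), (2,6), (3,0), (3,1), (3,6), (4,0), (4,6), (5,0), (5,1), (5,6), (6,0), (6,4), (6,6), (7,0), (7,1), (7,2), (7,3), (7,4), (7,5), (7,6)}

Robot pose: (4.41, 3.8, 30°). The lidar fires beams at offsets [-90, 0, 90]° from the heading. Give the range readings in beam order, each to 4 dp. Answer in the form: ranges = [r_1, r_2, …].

ranges = [2.0785, 1.8360, 2.5403]

beam 1: φ=-90°, α=300°
  direction (0.5000, -0.8660); cell (4,3); t to first gridline: x 1.1800, y 0.9238 (then +2.0000 / +1.1547)
    (4,2) via y @ 0.9238
    (5,2) via x @ 1.1800
    (5,1) via y @ 2.0785  # hit
  → r_1 = 2.0785
beam 2: φ=0°, α=30°
  direction (0.8660, 0.5000); cell (4,3); t to first gridline: x 0.6813, y 0.4000 (then +1.1547 / +2.0000)
    (4,4) via y @ 0.4000
    (5,4) via x @ 0.6813
    (6,4) via x @ 1.8360  # hit
  → r_2 = 1.8360
beam 3: φ=90°, α=120°
  direction (-0.5000, 0.8660); cell (4,3); t to first gridline: x 0.8200, y 0.2309 (then +2.0000 / +1.1547)
    (4,4) via y @ 0.2309
    (3,4) via x @ 0.8200
    (3,5) via y @ 1.3856
    (3,6) via y @ 2.5403  # hit
  → r_3 = 2.5403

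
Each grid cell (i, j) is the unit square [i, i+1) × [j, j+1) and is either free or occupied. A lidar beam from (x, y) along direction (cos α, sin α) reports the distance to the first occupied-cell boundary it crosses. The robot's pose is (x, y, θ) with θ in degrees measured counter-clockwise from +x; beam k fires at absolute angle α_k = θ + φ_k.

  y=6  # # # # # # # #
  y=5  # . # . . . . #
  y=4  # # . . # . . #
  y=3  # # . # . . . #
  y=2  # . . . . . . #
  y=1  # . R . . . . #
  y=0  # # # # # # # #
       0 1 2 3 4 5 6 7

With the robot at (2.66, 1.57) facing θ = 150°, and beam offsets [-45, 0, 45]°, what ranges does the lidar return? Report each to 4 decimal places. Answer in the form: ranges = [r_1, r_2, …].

ranges = [2.5500, 1.9168, 1.7186]

beam 1: φ=-45°, α=105°
  cosα=-0.2588 sinα=0.9659 | (2,1) | tMaxX 2.5500 tMaxY 0.4452 | tΔX 3.8637 tΔY 1.0353
    t=0.4452 [y] (2,2)
    t=1.4804 [y] (2,3)
    t=2.5157 [y] (2,4)
    t=2.5500 [x] (1,4) — stop
  → r_1 = 2.5500
beam 2: φ=0°, α=150°
  cosα=-0.8660 sinα=0.5000 | (2,1) | tMaxX 0.7621 tMaxY 0.8600 | tΔX 1.1547 tΔY 2.0000
    t=0.7621 [x] (1,1)
    t=0.8600 [y] (1,2)
    t=1.9168 [x] (0,2) — stop
  → r_2 = 1.9168
beam 3: φ=45°, α=195°
  cosα=-0.9659 sinα=-0.2588 | (2,1) | tMaxX 0.6833 tMaxY 2.2023 | tΔX 1.0353 tΔY 3.8637
    t=0.6833 [x] (1,1)
    t=1.7186 [x] (0,1) — stop
  → r_3 = 1.7186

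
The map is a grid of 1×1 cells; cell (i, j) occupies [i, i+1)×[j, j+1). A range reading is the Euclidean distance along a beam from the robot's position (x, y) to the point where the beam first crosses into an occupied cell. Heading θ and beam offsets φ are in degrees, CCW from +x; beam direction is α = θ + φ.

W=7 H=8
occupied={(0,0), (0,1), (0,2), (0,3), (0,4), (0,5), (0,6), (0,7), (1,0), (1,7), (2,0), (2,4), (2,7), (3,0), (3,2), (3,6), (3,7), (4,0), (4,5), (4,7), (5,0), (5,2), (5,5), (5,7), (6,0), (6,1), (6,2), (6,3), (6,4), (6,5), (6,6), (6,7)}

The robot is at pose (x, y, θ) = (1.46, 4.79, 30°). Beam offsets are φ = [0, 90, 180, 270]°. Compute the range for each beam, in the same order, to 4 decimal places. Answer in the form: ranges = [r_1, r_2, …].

ranges = [2.4200, 0.9200, 0.5312, 3.0800]

beam 1: φ=0°, α=30°
  direction (0.8660, 0.5000); cell (1,4); t to first gridline: x 0.6235, y 0.4200 (then +1.1547 / +2.0000)
    (1,5) via y @ 0.4200
    (2,5) via x @ 0.6235
    (3,5) via x @ 1.7782
    (3,6) via y @ 2.4200  # hit
  → r_1 = 2.4200
beam 2: φ=90°, α=120°
  direction (-0.5000, 0.8660); cell (1,4); t to first gridline: x 0.9200, y 0.2425 (then +2.0000 / +1.1547)
    (1,5) via y @ 0.2425
    (0,5) via x @ 0.9200  # hit
  → r_2 = 0.9200
beam 3: φ=180°, α=210°
  direction (-0.8660, -0.5000); cell (1,4); t to first gridline: x 0.5312, y 1.5800 (then +1.1547 / +2.0000)
    (0,4) via x @ 0.5312  # hit
  → r_3 = 0.5312
beam 4: φ=270°, α=300°
  direction (0.5000, -0.8660); cell (1,4); t to first gridline: x 1.0800, y 0.9122 (then +2.0000 / +1.1547)
    (1,3) via y @ 0.9122
    (2,3) via x @ 1.0800
    (2,2) via y @ 2.0669
    (3,2) via x @ 3.0800  # hit
  → r_4 = 3.0800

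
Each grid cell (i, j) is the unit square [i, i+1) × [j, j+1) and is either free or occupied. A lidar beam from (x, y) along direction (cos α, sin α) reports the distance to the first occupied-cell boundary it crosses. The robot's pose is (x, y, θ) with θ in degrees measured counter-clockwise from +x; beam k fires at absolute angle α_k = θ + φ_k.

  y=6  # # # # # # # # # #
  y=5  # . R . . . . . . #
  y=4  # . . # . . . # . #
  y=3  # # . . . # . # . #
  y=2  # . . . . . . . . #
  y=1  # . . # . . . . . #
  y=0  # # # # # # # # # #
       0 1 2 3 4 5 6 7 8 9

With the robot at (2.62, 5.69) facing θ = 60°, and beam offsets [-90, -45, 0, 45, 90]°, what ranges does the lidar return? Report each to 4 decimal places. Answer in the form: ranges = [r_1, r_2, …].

beam 1: φ=-90°, α=330°
  dir = (cos 330°, sin 330°) = (0.8660, -0.5000); from cell (2,5)
  next x-line at t=0.4388, next y-line at t=1.3800; Δt_x=1.1547, Δt_y=2.0000
    x: enter (3,5) at t=0.4388
    y: enter (3,4) at t=1.3800 ← occupied
  → r_1 = 1.3800
beam 2: φ=-45°, α=15°
  dir = (cos 15°, sin 15°) = (0.9659, 0.2588); from cell (2,5)
  next x-line at t=0.3934, next y-line at t=1.1977; Δt_x=1.0353, Δt_y=3.8637
    x: enter (3,5) at t=0.3934
    y: enter (3,6) at t=1.1977 ← occupied
  → r_2 = 1.1977
beam 3: φ=0°, α=60°
  dir = (cos 60°, sin 60°) = (0.5000, 0.8660); from cell (2,5)
  next x-line at t=0.7600, next y-line at t=0.3580; Δt_x=2.0000, Δt_y=1.1547
    y: enter (2,6) at t=0.3580 ← occupied
  → r_3 = 0.3580
beam 4: φ=45°, α=105°
  dir = (cos 105°, sin 105°) = (-0.2588, 0.9659); from cell (2,5)
  next x-line at t=2.3955, next y-line at t=0.3209; Δt_x=3.8637, Δt_y=1.0353
    y: enter (2,6) at t=0.3209 ← occupied
  → r_4 = 0.3209
beam 5: φ=90°, α=150°
  dir = (cos 150°, sin 150°) = (-0.8660, 0.5000); from cell (2,5)
  next x-line at t=0.7159, next y-line at t=0.6200; Δt_x=1.1547, Δt_y=2.0000
    y: enter (2,6) at t=0.6200 ← occupied
  → r_5 = 0.6200

ranges = [1.3800, 1.1977, 0.3580, 0.3209, 0.6200]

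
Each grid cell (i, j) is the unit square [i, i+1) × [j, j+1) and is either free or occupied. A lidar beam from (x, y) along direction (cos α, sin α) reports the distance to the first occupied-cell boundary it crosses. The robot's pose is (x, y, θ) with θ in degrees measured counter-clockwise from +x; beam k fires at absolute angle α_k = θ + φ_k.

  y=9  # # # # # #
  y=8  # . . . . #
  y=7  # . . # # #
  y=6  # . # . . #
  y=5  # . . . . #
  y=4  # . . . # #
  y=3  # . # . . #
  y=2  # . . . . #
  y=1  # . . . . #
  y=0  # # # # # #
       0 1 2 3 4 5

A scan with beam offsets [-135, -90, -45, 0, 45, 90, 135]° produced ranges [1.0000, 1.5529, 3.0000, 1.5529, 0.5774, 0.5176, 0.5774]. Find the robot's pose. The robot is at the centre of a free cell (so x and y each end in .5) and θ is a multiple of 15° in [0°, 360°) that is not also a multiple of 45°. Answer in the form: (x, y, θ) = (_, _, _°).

(x, y, θ) = (4.5, 6.5, 285°)

Enumerate (i+0.5, j+0.5, θ) over the 27 free cells and 16 admissible headings. For each, cast all 7 beams and compare to the given ranges.
  (3.5, 1.5, 330°): beam 1 = 1.9319 ≠ 1.0000 ✗
  (3.5, 3.5, 255°): beam 1 = 2.8868 ≠ 1.0000 ✗
  (4.5, 2.5, 150°): beam 1 = 0.5176 ≠ 1.0000 ✗
  (2.5, 7.5, 255°): beam 1 = 1.7321 ≠ 1.0000 ✗
  (4.5, 3.5, 60°): beam 1 = 1.9319 ≠ 1.0000 ✗
  …
  (4.5, 6.5, 285°): r_1=1.0000, r_2=1.5529, r_3=3.0000, r_4=1.5529, r_5=0.5774, r_6=0.5176, r_7=0.5774 — all match ✓
No second candidate reproduces the full scan.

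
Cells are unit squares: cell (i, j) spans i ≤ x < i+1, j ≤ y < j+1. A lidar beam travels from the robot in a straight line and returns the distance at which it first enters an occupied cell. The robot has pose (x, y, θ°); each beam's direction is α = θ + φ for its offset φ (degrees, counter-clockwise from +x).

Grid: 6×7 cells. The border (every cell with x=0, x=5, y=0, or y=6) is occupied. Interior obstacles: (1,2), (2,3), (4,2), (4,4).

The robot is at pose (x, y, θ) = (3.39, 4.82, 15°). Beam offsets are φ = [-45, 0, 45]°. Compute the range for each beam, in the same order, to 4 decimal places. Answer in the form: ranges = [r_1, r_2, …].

ranges = [0.7044, 0.6315, 1.3625]

beam 1: φ=-45°, α=330°
  d=(0.8660,-0.5000)  start (3,4)  tX=0.7044 tY=1.6400  stride 1/|dx|=1.1547 1/|dy|=2.0000
    cross x-line → (4,4), t=0.7044 (wall)
  → r_1 = 0.7044
beam 2: φ=0°, α=15°
  d=(0.9659,0.2588)  start (3,4)  tX=0.6315 tY=0.6955  stride 1/|dx|=1.0353 1/|dy|=3.8637
    cross x-line → (4,4), t=0.6315 (wall)
  → r_2 = 0.6315
beam 3: φ=45°, α=60°
  d=(0.5000,0.8660)  start (3,4)  tX=1.2200 tY=0.2078  stride 1/|dx|=2.0000 1/|dy|=1.1547
    cross y-line → (3,5), t=0.2078
    cross x-line → (4,5), t=1.2200
    cross y-line → (4,6), t=1.3625 (wall)
  → r_3 = 1.3625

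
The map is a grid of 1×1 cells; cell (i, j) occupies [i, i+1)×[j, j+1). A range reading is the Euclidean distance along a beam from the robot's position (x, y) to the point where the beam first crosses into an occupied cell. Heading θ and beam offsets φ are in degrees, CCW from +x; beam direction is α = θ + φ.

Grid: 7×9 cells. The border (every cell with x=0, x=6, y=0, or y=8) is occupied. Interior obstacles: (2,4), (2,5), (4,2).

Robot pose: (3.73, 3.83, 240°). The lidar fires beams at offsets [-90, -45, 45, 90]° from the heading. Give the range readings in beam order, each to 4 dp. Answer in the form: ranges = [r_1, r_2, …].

ranges = [0.8429, 2.8263, 1.0432, 2.6212]

beam 1: φ=-90°, α=150°
  d=(-0.8660,0.5000)  start (3,3)  tX=0.8429 tY=0.3400  stride 1/|dx|=1.1547 1/|dy|=2.0000
    cross y-line → (3,4), t=0.3400
    cross x-line → (2,4), t=0.8429 (wall)
  → r_1 = 0.8429
beam 2: φ=-45°, α=195°
  d=(-0.9659,-0.2588)  start (3,3)  tX=0.7558 tY=3.2069  stride 1/|dx|=1.0353 1/|dy|=3.8637
    cross x-line → (2,3), t=0.7558
    cross x-line → (1,3), t=1.7910
    cross x-line → (0,3), t=2.8263 (wall)
  → r_2 = 2.8263
beam 3: φ=45°, α=285°
  d=(0.2588,-0.9659)  start (3,3)  tX=1.0432 tY=0.8593  stride 1/|dx|=3.8637 1/|dy|=1.0353
    cross y-line → (3,2), t=0.8593
    cross x-line → (4,2), t=1.0432 (wall)
  → r_3 = 1.0432
beam 4: φ=90°, α=330°
  d=(0.8660,-0.5000)  start (3,3)  tX=0.3118 tY=1.6600  stride 1/|dx|=1.1547 1/|dy|=2.0000
    cross x-line → (4,3), t=0.3118
    cross x-line → (5,3), t=1.4665
    cross y-line → (5,2), t=1.6600
    cross x-line → (6,2), t=2.6212 (wall)
  → r_4 = 2.6212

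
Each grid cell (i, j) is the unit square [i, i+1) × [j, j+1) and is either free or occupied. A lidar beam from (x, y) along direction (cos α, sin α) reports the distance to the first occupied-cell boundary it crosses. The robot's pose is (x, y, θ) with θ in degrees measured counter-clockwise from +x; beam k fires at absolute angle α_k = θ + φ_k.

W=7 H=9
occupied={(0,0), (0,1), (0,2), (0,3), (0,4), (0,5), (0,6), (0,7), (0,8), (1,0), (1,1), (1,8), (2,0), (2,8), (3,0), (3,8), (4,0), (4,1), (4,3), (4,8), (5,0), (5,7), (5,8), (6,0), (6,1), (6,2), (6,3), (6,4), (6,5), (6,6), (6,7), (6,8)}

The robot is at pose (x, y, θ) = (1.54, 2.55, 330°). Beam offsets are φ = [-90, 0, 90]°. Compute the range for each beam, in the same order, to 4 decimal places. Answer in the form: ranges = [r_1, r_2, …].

beam 1: φ=-90°, α=240°
  direction (-0.5000, -0.8660); cell (1,2); t to first gridline: x 1.0800, y 0.6351 (then +2.0000 / +1.1547)
    (1,1) via y @ 0.6351  # hit
  → r_1 = 0.6351
beam 2: φ=0°, α=330°
  direction (0.8660, -0.5000); cell (1,2); t to first gridline: x 0.5312, y 1.1000 (then +1.1547 / +2.0000)
    (2,2) via x @ 0.5312
    (2,1) via y @ 1.1000
    (3,1) via x @ 1.6859
    (4,1) via x @ 2.8406  # hit
  → r_2 = 2.8406
beam 3: φ=90°, α=60°
  direction (0.5000, 0.8660); cell (1,2); t to first gridline: x 0.9200, y 0.5196 (then +2.0000 / +1.1547)
    (1,3) via y @ 0.5196
    (2,3) via x @ 0.9200
    (2,4) via y @ 1.6743
    (2,5) via y @ 2.8290
    (3,5) via x @ 2.9200
    (3,6) via y @ 3.9837
    (4,6) via x @ 4.9200
    (4,7) via y @ 5.1384
    (4,8) via y @ 6.2931  # hit
  → r_3 = 6.2931

ranges = [0.6351, 2.8406, 6.2931]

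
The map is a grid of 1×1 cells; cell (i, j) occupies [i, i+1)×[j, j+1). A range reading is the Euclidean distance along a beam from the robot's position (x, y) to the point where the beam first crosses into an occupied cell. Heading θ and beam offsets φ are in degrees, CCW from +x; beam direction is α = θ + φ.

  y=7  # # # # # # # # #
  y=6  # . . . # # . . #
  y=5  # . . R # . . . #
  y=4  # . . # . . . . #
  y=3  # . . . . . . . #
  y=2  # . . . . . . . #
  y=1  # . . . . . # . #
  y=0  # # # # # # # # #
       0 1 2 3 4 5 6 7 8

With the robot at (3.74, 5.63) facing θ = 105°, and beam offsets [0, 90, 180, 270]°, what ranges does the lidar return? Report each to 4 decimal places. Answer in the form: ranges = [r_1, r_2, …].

ranges = [1.4183, 2.8367, 0.6522, 0.2692]

beam 1: φ=0°, α=105°
  cosα=-0.2588 sinα=0.9659 | (3,5) | tMaxX 2.8591 tMaxY 0.3831 | tΔX 3.8637 tΔY 1.0353
    t=0.3831 [y] (3,6)
    t=1.4183 [y] (3,7) — stop
  → r_1 = 1.4183
beam 2: φ=90°, α=195°
  cosα=-0.9659 sinα=-0.2588 | (3,5) | tMaxX 0.7661 tMaxY 2.4341 | tΔX 1.0353 tΔY 3.8637
    t=0.7661 [x] (2,5)
    t=1.8014 [x] (1,5)
    t=2.4341 [y] (1,4)
    t=2.8367 [x] (0,4) — stop
  → r_2 = 2.8367
beam 3: φ=180°, α=285°
  cosα=0.2588 sinα=-0.9659 | (3,5) | tMaxX 1.0046 tMaxY 0.6522 | tΔX 3.8637 tΔY 1.0353
    t=0.6522 [y] (3,4) — stop
  → r_3 = 0.6522
beam 4: φ=270°, α=15°
  cosα=0.9659 sinα=0.2588 | (3,5) | tMaxX 0.2692 tMaxY 1.4296 | tΔX 1.0353 tΔY 3.8637
    t=0.2692 [x] (4,5) — stop
  → r_4 = 0.2692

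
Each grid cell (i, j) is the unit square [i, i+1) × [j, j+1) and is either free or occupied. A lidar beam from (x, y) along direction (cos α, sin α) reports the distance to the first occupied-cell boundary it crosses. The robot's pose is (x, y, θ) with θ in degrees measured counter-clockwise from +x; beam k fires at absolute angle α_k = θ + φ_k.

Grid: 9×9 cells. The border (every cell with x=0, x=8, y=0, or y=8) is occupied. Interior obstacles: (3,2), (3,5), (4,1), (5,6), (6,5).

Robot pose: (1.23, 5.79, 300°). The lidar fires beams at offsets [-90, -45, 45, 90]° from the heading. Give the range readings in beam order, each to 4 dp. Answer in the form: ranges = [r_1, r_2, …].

beam 1: φ=-90°, α=210°
  dir = (cos 210°, sin 210°) = (-0.8660, -0.5000); from cell (1,5)
  next x-line at t=0.2656, next y-line at t=1.5800; Δt_x=1.1547, Δt_y=2.0000
    x: enter (0,5) at t=0.2656 ← occupied
  → r_1 = 0.2656
beam 2: φ=-45°, α=255°
  dir = (cos 255°, sin 255°) = (-0.2588, -0.9659); from cell (1,5)
  next x-line at t=0.8887, next y-line at t=0.8179; Δt_x=3.8637, Δt_y=1.0353
    y: enter (1,4) at t=0.8179
    x: enter (0,4) at t=0.8887 ← occupied
  → r_2 = 0.8887
beam 3: φ=45°, α=345°
  dir = (cos 345°, sin 345°) = (0.9659, -0.2588); from cell (1,5)
  next x-line at t=0.7972, next y-line at t=3.0523; Δt_x=1.0353, Δt_y=3.8637
    x: enter (2,5) at t=0.7972
    x: enter (3,5) at t=1.8324 ← occupied
  → r_3 = 1.8324
beam 4: φ=90°, α=30°
  dir = (cos 30°, sin 30°) = (0.8660, 0.5000); from cell (1,5)
  next x-line at t=0.8891, next y-line at t=0.4200; Δt_x=1.1547, Δt_y=2.0000
    y: enter (1,6) at t=0.4200
    x: enter (2,6) at t=0.8891
    x: enter (3,6) at t=2.0438
    y: enter (3,7) at t=2.4200
    x: enter (4,7) at t=3.1985
    x: enter (5,7) at t=4.3532
    y: enter (5,8) at t=4.4200 ← occupied
  → r_4 = 4.4200

ranges = [0.2656, 0.8887, 1.8324, 4.4200]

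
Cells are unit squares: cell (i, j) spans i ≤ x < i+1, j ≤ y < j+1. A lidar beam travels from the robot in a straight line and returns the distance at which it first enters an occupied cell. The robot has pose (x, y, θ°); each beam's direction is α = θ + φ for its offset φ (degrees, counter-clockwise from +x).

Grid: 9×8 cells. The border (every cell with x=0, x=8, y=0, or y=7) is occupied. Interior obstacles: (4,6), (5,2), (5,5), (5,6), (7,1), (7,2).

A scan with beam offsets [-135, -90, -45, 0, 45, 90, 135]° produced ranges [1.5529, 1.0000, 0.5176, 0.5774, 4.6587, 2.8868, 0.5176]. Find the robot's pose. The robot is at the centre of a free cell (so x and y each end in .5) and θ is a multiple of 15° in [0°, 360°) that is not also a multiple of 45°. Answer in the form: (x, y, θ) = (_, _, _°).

(x, y, θ) = (6.5, 2.5, 30°)

Candidates: 36 free-cell centres × 16 headings = 576 poses. Raycast each; keep the one whose scan matches to 4 dp.
  (3.5, 6.5, 120°): beam 1 = 0.5176 ≠ 1.5529 ✗
  (3.5, 6.5, 60°): beam 1 = 5.6940 ≠ 1.5529 ✗
  (7.5, 4.5, 150°): beam 1 = 0.5176 ≠ 1.5529 ✗
  …
  (6.5, 2.5, 30°): r_1=1.5529, r_2=1.0000, r_3=0.5176, r_4=0.5774, r_5=4.6587, r_6=2.8868, r_7=0.5176 — all match ✓
Only this pose fits every beam.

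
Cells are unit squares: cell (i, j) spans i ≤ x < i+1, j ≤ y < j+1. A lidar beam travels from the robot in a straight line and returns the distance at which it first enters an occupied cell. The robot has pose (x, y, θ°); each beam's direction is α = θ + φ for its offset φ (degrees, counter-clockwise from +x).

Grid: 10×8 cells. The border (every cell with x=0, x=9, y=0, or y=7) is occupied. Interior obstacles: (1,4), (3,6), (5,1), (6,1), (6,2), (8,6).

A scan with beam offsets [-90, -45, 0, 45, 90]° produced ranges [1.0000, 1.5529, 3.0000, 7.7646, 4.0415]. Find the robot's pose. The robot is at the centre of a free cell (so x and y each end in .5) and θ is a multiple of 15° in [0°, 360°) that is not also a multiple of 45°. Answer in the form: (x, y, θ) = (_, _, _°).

(x, y, θ) = (1.5, 2.5, 330°)

The pose lattice has 42·16 = 672 candidates. Test each by forward raycasting.
  (2.5, 1.5, 120°): beam 1 = 7.5056 ≠ 1.0000 ✗
  (2.5, 1.5, 165°): beam 1 = 4.6587 ≠ 1.0000 ✗
  (1.5, 2.5, 75°): beam 1 = 3.6235 ≠ 1.0000 ✗
  (7.5, 4.5, 195°): beam 1 = 2.5882 ≠ 1.0000 ✗
  …
  (1.5, 2.5, 330°): r_1=1.0000, r_2=1.5529, r_3=3.0000, r_4=7.7646, r_5=4.0415 — all match ✓
Only this pose fits every beam.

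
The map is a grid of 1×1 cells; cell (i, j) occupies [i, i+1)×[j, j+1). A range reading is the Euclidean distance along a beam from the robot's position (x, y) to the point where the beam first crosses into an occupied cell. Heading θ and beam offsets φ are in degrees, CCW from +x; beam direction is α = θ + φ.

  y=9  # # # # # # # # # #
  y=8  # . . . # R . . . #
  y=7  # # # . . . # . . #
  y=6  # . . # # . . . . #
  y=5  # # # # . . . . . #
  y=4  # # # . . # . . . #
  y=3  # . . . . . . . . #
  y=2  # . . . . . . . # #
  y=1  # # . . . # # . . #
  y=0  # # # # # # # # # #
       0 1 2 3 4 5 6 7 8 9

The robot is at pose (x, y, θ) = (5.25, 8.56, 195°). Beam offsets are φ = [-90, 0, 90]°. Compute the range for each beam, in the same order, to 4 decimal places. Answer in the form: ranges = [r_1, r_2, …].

beam 1: φ=-90°, α=105°
  cosα=-0.2588 sinα=0.9659 | (5,8) | tMaxX 0.9659 tMaxY 0.4555 | tΔX 3.8637 tΔY 1.0353
    t=0.4555 [y] (5,9) — stop
  → r_1 = 0.4555
beam 2: φ=0°, α=195°
  cosα=-0.9659 sinα=-0.2588 | (5,8) | tMaxX 0.2588 tMaxY 2.1637 | tΔX 1.0353 tΔY 3.8637
    t=0.2588 [x] (4,8) — stop
  → r_2 = 0.2588
beam 3: φ=90°, α=285°
  cosα=0.2588 sinα=-0.9659 | (5,8) | tMaxX 2.8978 tMaxY 0.5798 | tΔX 3.8637 tΔY 1.0353
    t=0.5798 [y] (5,7)
    t=1.6150 [y] (5,6)
    t=2.6503 [y] (5,5)
    t=2.8978 [x] (6,5)
    t=3.6856 [y] (6,4)
    t=4.7209 [y] (6,3)
    t=5.7561 [y] (6,2)
    t=6.7615 [x] (7,2)
    t=6.7914 [y] (7,1)
    t=7.8267 [y] (7,0) — stop
  → r_3 = 7.8267

ranges = [0.4555, 0.2588, 7.8267]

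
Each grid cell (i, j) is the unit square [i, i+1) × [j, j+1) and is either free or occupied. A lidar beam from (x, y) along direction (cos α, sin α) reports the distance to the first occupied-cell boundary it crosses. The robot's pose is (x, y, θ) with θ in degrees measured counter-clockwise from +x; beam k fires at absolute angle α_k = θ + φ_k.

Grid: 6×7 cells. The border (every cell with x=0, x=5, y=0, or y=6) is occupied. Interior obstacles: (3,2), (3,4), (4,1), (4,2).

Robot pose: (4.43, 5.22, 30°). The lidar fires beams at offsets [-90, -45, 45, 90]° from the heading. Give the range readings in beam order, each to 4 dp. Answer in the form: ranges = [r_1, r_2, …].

ranges = [1.1400, 0.5901, 0.8075, 0.9007]

beam 1: φ=-90°, α=300°
  dir = (cos 300°, sin 300°) = (0.5000, -0.8660); from cell (4,5)
  next x-line at t=1.1400, next y-line at t=0.2540; Δt_x=2.0000, Δt_y=1.1547
    y: enter (4,4) at t=0.2540
    x: enter (5,4) at t=1.1400 ← occupied
  → r_1 = 1.1400
beam 2: φ=-45°, α=345°
  dir = (cos 345°, sin 345°) = (0.9659, -0.2588); from cell (4,5)
  next x-line at t=0.5901, next y-line at t=0.8500; Δt_x=1.0353, Δt_y=3.8637
    x: enter (5,5) at t=0.5901 ← occupied
  → r_2 = 0.5901
beam 3: φ=45°, α=75°
  dir = (cos 75°, sin 75°) = (0.2588, 0.9659); from cell (4,5)
  next x-line at t=2.2023, next y-line at t=0.8075; Δt_x=3.8637, Δt_y=1.0353
    y: enter (4,6) at t=0.8075 ← occupied
  → r_3 = 0.8075
beam 4: φ=90°, α=120°
  dir = (cos 120°, sin 120°) = (-0.5000, 0.8660); from cell (4,5)
  next x-line at t=0.8600, next y-line at t=0.9007; Δt_x=2.0000, Δt_y=1.1547
    x: enter (3,5) at t=0.8600
    y: enter (3,6) at t=0.9007 ← occupied
  → r_4 = 0.9007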